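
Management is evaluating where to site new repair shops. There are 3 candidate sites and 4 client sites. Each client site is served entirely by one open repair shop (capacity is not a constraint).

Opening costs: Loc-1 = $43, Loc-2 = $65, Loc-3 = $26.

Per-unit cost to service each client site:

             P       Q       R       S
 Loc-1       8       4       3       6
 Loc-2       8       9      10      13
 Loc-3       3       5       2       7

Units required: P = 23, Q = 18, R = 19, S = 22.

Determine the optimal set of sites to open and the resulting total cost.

Open Loc-3 only; minimum total cost 377.

For any fixed open set, each client site goes to its cheapest open site; total = fixed + service.
{Loc-3}: P→Loc-3 3·23=69, Q→Loc-3 5·18=90, R→Loc-3 2·19=38, S→Loc-3 7·22=154. Service 351; fixed 26; total 377.
{Loc-1, Loc-3}: P→Loc-3 3·23=69, Q→Loc-1 4·18=72, R→Loc-3 2·19=38, S→Loc-1 6·22=132. Service 311; fixed 69; total 380.
{Loc-2, Loc-3}: service 351 + fixed 91 = 442
{Loc-1, Loc-2, Loc-3}: service 311 + fixed 134 = 445
No other subset beats 377.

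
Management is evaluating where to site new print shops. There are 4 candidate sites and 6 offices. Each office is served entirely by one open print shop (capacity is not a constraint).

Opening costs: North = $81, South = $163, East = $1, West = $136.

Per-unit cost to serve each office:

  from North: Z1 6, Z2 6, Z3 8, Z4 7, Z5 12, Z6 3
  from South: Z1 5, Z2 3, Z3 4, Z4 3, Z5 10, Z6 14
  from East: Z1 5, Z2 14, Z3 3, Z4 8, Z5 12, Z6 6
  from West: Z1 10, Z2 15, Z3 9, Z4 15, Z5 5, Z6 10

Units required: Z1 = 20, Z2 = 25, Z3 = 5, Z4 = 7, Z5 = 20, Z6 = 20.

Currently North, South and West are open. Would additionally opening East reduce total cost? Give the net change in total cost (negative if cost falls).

Current service cost with {North, South, West}: 376.
Adding East: each office re-picks its cheapest; new service cost 371, saving 5.
Extra fixed cost: 1. Net change = 1 − 5 = -4.
(Totals: 756 → 752.)

Yes — net change −4 (cost falls by 4).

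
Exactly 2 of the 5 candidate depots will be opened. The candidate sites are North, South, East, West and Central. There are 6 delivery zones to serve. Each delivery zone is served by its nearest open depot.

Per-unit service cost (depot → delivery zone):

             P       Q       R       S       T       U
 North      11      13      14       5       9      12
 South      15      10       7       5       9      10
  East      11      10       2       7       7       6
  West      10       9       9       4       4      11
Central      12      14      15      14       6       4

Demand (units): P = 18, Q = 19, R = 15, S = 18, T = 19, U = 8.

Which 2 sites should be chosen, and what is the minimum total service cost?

With exactly 2 open, each delivery zone uses its cheapest among the chosen.
{East, West}: P→West 10·18=180, Q→West 9·19=171, R→East 2·15=30, S→West 4·18=72, T→West 4·19=76, U→East 6·8=48. Service cost 577.
{West, Central}: service cost 666
{South, West}: service cost 684
Among all 10 size-2 choices, {East, West} is lowest.

Choose East and West; total service cost 577.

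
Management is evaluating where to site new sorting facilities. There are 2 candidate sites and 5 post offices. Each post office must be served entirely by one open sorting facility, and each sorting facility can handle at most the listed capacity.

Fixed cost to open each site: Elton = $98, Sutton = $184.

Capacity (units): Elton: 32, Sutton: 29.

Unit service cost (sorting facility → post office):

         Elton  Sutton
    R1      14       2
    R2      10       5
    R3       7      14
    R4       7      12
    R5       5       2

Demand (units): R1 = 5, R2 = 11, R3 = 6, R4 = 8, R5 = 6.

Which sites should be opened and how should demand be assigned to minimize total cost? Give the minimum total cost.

Minimum total cost: 457

Open {Elton, Sutton}: R1→Sutton 2·5=10, R2→Sutton 5·11=55, R3→Elton 7·6=42, R4→Elton 7·8=56, R5→Sutton 2·6=12.
Loads: Elton carries 14/32, Sutton carries 22/29. Service 175; fixed 282; total 457.
Next best feasible plan costs 475.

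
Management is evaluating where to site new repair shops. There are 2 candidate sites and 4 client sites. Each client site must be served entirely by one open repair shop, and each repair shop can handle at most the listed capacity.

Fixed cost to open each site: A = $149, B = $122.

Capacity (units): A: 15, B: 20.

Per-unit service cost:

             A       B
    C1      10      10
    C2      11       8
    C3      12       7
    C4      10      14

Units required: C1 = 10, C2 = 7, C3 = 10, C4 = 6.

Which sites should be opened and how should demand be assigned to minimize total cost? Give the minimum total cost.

Minimum total cost: 578

Open {A, B}: C1→B 10·10=100, C2→A 11·7=77, C3→B 7·10=70, C4→A 10·6=60.
Loads: A carries 13/15, B carries 20/20. Service 307; fixed 271; total 578.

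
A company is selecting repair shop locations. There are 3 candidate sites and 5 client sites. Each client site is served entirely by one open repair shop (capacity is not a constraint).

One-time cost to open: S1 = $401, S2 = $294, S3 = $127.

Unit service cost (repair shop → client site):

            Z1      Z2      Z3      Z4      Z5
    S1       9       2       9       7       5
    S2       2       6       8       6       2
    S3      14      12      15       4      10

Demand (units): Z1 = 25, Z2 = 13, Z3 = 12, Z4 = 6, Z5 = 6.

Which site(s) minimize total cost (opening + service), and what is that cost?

For any fixed open set, each client site goes to its cheapest open site; total = fixed + service.
{S2}: Z1→S2 2·25=50, Z2→S2 6·13=78, Z3→S2 8·12=96, Z4→S2 6·6=36, Z5→S2 2·6=12. Service 272; fixed 294; total 566.
{S2, S3}: service 260 + fixed 421 = 681
{S1}: service 431 + fixed 401 = 832
{S1, S2, S3}: service 208 + fixed 822 = 1030
No other subset beats 566.

Open S2 only; minimum total cost 566.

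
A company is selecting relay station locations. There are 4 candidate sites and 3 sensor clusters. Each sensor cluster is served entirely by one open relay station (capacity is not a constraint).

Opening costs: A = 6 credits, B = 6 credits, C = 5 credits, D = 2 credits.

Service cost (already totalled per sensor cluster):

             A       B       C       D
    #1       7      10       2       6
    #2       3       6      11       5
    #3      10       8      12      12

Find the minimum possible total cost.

Minimum total cost: 25

For any fixed open set, each sensor cluster goes to its cheapest open site; total = fixed + service.
{D}: #1→D 6, #2→D 5, #3→D 12. Service 23; fixed 2; total 25.
{A}: service 20 + fixed 6 = 26
{A, C}: #1→C 2, #2→A 3, #3→A 10. Service 15; fixed 11; total 26.
{A, B, C, D}: #1→C 2, #2→A 3, #3→B 8. Service 13; fixed 19; total 32.
No other subset beats 25.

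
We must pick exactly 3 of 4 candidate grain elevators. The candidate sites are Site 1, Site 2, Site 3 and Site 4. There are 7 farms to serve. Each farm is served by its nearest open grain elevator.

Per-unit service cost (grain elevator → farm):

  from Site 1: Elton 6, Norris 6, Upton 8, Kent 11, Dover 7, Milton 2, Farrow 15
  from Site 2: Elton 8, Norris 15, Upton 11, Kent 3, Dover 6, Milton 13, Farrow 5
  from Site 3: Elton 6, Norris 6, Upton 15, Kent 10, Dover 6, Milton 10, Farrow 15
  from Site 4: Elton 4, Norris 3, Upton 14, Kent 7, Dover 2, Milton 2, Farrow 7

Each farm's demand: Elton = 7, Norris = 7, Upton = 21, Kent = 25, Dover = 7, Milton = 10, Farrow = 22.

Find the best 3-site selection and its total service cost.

Choose Site 1, Site 2 and Site 4; total service cost 436.

With exactly 3 open, each farm uses its cheapest among the chosen.
{Site 1, Site 2, Site 4}: Elton→Site 4 4·7=28, Norris→Site 4 3·7=21, Upton→Site 1 8·21=168, Kent→Site 2 3·25=75, Dover→Site 4 2·7=14, Milton→Site 1 2·10=20, Farrow→Site 2 5·22=110. Service cost 436.
{Site 1, Site 2, Site 3}: service cost 499
{Site 2, Site 3, Site 4}: service cost 499
Among all 4 size-3 choices, {Site 1, Site 2, Site 4} is lowest.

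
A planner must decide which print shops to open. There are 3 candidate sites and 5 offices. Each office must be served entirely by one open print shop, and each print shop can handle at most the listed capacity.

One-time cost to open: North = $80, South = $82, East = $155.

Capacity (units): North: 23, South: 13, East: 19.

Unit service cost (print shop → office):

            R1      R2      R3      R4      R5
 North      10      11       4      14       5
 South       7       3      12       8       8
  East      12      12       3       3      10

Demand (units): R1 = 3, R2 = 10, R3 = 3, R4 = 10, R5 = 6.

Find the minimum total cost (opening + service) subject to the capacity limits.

Minimum total cost: 387

Open {South, East}: R1→South 7·3=21, R2→South 3·10=30, R3→East 3·3=9, R4→East 3·10=30, R5→East 10·6=60.
Loads: South carries 13/13, East carries 19/19. Service 150; fixed 237; total 387.
Next best feasible plan costs 395.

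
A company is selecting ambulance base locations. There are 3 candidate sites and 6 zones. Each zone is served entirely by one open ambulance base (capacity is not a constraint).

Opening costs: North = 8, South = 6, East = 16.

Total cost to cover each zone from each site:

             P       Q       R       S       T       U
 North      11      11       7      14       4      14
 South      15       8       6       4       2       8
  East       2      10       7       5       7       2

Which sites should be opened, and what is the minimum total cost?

Open South and East; minimum total cost 46.

For any fixed open set, each zone goes to its cheapest open site; total = fixed + service.
{South, East}: P→East 2, Q→South 8, R→South 6, S→South 4, T→South 2, U→East 2. Service 24; fixed 22; total 46.
{South}: P→South 15, Q→South 8, R→South 6, S→South 4, T→South 2, U→South 8. Service 43; fixed 6; total 49.
{East}: P→East 2, Q→East 10, R→East 7, S→East 5, T→East 7, U→East 2. Service 33; fixed 16; total 49.
{North, South, East}: service 24 + fixed 30 = 54
No other subset beats 46.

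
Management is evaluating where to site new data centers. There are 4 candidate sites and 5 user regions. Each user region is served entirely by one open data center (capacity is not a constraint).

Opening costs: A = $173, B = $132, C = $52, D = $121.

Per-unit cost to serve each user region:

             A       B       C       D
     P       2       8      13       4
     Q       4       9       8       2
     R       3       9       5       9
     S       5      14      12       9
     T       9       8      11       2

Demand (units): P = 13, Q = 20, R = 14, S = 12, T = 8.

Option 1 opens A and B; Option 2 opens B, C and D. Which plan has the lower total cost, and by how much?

Option 1: {A, B}: P→A 2·13=26, Q→A 4·20=80, R→A 3·14=42, S→A 5·12=60, T→B 8·8=64. Service 272; fixed 305; total 577.
Option 2: {B, C, D}: P→D 4·13=52, Q→D 2·20=40, R→C 5·14=70, S→D 9·12=108, T→D 2·8=16. Service 286; fixed 305; total 591.
Difference: |577 − 591| = 14.

Option 1 is cheaper by 14.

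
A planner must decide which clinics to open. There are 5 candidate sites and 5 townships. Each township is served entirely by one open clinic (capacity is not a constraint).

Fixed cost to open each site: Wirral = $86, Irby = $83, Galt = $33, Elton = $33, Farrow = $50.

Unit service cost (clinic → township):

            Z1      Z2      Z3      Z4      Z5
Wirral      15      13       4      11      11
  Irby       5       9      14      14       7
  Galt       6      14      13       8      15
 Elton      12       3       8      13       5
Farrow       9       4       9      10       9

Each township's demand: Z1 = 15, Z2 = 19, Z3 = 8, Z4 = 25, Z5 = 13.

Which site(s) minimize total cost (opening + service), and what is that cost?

Open Galt and Elton; minimum total cost 542.

For any fixed open set, each township goes to its cheapest open site; total = fixed + service.
{Galt, Elton}: Z1→Galt 6·15=90, Z2→Elton 3·19=57, Z3→Elton 8·8=64, Z4→Galt 8·25=200, Z5→Elton 5·13=65. Service 476; fixed 66; total 542.
{Galt, Elton, Farrow}: Z1→Galt 6·15=90, Z2→Elton 3·19=57, Z3→Elton 8·8=64, Z4→Galt 8·25=200, Z5→Elton 5·13=65. Service 476; fixed 116; total 592.
{Wirral, Galt, Elton}: Z1→Galt 6·15=90, Z2→Elton 3·19=57, Z3→Wirral 4·8=32, Z4→Galt 8·25=200, Z5→Elton 5·13=65. Service 444; fixed 152; total 596.
{Wirral, Irby, Galt, Elton, Farrow}: Z1→Irby 5·15=75, Z2→Elton 3·19=57, Z3→Wirral 4·8=32, Z4→Galt 8·25=200, Z5→Elton 5·13=65. Service 429; fixed 285; total 714.
No other subset beats 542.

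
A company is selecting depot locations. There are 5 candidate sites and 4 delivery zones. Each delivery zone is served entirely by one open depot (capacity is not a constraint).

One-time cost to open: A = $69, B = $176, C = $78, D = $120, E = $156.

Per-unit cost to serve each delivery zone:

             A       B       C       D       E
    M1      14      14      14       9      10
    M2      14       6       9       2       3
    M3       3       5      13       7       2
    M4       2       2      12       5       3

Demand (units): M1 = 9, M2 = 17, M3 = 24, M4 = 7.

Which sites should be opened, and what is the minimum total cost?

Open E only; minimum total cost 366.

For any fixed open set, each delivery zone goes to its cheapest open site; total = fixed + service.
{E}: M1→E 10·9=90, M2→E 3·17=51, M3→E 2·24=48, M4→E 3·7=21. Service 210; fixed 156; total 366.
{A, D}: service 201 + fixed 189 = 390
{A, E}: service 203 + fixed 225 = 428
{A, B, C, D, E}: service 177 + fixed 599 = 776
No other subset beats 366.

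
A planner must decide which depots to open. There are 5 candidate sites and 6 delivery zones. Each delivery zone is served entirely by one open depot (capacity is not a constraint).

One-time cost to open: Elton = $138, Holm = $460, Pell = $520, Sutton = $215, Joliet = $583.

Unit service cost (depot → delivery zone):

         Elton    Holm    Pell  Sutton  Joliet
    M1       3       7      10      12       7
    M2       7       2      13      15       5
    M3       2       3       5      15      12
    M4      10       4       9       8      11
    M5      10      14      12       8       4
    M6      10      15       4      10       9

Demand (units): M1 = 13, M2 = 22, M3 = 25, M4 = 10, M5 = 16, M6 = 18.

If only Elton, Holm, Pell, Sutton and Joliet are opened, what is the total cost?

Total cost: 2225

Each delivery zone is assigned to its cheapest site among the open ones.
{Elton, Holm, Pell, Sutton, Joliet}: M1→Elton 3·13=39, M2→Holm 2·22=44, M3→Elton 2·25=50, M4→Holm 4·10=40, M5→Joliet 4·16=64, M6→Pell 4·18=72. Service 309; fixed 1916; total 2225.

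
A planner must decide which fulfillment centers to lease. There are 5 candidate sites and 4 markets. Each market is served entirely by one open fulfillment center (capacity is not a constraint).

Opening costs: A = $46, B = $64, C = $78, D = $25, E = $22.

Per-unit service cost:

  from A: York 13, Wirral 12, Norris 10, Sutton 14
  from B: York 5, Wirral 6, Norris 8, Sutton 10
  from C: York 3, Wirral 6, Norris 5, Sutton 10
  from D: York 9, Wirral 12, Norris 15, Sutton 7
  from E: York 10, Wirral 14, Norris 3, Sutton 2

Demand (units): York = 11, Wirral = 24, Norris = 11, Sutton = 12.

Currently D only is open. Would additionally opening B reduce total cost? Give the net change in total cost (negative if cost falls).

Current service cost with {D}: 636.
Adding B: each market re-picks its cheapest; new service cost 371, saving 265.
Extra fixed cost: 64. Net change = 64 − 265 = -201.
(Totals: 661 → 460.)

Yes — net change −201 (cost falls by 201).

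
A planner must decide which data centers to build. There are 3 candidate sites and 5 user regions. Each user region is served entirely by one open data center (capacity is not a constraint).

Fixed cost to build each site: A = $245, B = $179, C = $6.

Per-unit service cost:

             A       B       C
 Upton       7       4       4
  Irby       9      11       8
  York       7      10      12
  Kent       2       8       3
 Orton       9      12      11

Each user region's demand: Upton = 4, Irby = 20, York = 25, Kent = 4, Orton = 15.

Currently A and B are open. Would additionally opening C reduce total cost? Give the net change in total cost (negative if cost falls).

Yes — net change −14 (cost falls by 14).

Current service cost with {A, B}: 514.
Adding C: each user region re-picks its cheapest; new service cost 494, saving 20.
Extra fixed cost: 6. Net change = 6 − 20 = -14.
(Totals: 938 → 924.)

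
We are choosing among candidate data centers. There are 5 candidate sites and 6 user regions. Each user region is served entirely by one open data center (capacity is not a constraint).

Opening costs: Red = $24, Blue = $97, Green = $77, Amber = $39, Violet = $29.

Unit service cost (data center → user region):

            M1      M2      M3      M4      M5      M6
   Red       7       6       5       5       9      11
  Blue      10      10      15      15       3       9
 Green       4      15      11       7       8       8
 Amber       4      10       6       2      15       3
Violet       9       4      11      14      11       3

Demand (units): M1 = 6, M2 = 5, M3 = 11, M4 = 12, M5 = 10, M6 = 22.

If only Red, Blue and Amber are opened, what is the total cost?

Total cost: 389

Each user region is assigned to its cheapest site among the open ones.
{Red, Blue, Amber}: M1→Amber 4·6=24, M2→Red 6·5=30, M3→Red 5·11=55, M4→Amber 2·12=24, M5→Blue 3·10=30, M6→Amber 3·22=66. Service 229; fixed 160; total 389.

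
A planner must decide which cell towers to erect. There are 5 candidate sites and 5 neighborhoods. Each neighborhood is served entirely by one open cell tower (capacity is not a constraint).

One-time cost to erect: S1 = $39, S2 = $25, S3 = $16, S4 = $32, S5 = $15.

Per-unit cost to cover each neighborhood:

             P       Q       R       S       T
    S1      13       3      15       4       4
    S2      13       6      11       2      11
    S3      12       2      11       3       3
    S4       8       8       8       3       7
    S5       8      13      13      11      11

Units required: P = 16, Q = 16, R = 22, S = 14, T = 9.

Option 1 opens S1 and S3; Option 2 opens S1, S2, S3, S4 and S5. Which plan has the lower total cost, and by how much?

Option 2 is cheaper by 72.

Option 1: {S1, S3}: P→S3 12·16=192, Q→S3 2·16=32, R→S3 11·22=242, S→S3 3·14=42, T→S3 3·9=27. Service 535; fixed 55; total 590.
Option 2: {S1, S2, S3, S4, S5}: P→S4 8·16=128, Q→S3 2·16=32, R→S4 8·22=176, S→S2 2·14=28, T→S3 3·9=27. Service 391; fixed 127; total 518.
Difference: |590 − 518| = 72.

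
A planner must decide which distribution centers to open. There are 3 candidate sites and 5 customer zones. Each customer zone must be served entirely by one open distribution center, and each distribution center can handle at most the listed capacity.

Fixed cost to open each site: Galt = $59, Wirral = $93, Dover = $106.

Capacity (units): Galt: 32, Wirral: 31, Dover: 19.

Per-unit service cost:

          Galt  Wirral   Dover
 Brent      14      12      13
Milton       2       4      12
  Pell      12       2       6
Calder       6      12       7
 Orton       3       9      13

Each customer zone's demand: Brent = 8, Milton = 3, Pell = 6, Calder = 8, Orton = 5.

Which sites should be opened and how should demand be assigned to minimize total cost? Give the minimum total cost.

Minimum total cost: 312

Open {Galt}: Brent→Galt 14·8=112, Milton→Galt 2·3=6, Pell→Galt 12·6=72, Calder→Galt 6·8=48, Orton→Galt 3·5=15.
Loads: Galt carries 30/32. Service 253; fixed 59; total 312.
Next best feasible plan costs 329.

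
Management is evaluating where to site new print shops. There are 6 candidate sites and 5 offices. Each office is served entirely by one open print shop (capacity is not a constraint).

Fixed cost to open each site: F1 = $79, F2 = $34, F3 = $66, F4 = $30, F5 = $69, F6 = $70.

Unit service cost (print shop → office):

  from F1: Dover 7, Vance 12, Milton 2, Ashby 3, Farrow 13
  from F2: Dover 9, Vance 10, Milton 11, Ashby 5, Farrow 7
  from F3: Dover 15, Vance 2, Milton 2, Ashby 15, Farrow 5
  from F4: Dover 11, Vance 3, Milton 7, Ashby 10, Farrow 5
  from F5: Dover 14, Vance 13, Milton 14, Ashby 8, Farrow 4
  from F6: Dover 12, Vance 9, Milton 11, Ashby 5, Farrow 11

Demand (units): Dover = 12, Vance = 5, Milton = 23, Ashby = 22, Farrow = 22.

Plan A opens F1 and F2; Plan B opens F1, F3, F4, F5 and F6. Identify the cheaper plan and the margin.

Plan A: {F1, F2}: Dover→F1 7·12=84, Vance→F2 10·5=50, Milton→F1 2·23=46, Ashby→F1 3·22=66, Farrow→F2 7·22=154. Service 400; fixed 113; total 513.
Plan B: {F1, F3, F4, F5, F6}: Dover→F1 7·12=84, Vance→F3 2·5=10, Milton→F1 2·23=46, Ashby→F1 3·22=66, Farrow→F5 4·22=88. Service 294; fixed 314; total 608.
Difference: |513 − 608| = 95.

Plan A is cheaper by 95.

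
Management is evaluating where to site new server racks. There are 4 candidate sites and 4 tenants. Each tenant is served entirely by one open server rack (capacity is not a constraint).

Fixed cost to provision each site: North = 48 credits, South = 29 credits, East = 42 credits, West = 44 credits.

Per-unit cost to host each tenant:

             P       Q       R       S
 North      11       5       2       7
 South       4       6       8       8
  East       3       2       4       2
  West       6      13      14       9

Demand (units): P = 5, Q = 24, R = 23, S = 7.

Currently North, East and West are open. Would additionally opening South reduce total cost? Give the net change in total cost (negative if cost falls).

No — net change +29 (cost rises by 29).

Current service cost with {North, East, West}: 123.
Adding South: each tenant re-picks its cheapest; new service cost 123, saving 0.
Extra fixed cost: 29. Net change = 29 − 0 = 29.
(Totals: 257 → 286.)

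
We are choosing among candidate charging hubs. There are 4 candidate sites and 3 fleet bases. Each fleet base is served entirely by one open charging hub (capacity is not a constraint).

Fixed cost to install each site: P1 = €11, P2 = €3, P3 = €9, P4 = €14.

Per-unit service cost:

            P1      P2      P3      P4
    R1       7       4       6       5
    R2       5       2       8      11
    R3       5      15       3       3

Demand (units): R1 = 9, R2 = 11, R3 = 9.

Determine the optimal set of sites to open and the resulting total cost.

For any fixed open set, each fleet base goes to its cheapest open site; total = fixed + service.
{P2, P3}: R1→P2 4·9=36, R2→P2 2·11=22, R3→P3 3·9=27. Service 85; fixed 12; total 97.
{P2, P4}: R1→P2 4·9=36, R2→P2 2·11=22, R3→P4 3·9=27. Service 85; fixed 17; total 102.
{P1, P2, P3}: R1→P2 4·9=36, R2→P2 2·11=22, R3→P3 3·9=27. Service 85; fixed 23; total 108.
{P1, P2, P3, P4}: R1→P2 4·9=36, R2→P2 2·11=22, R3→P3 3·9=27. Service 85; fixed 37; total 122.
No other subset beats 97.

Open P2 and P3; minimum total cost 97.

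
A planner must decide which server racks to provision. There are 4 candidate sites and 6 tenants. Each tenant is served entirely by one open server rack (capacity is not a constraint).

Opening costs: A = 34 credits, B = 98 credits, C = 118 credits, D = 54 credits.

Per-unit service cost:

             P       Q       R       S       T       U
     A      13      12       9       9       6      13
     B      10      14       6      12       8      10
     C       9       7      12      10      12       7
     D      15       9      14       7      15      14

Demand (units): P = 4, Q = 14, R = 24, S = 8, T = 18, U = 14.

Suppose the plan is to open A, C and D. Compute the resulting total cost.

Total cost: 818

Each tenant is assigned to its cheapest site among the open ones.
{A, C, D}: P→C 9·4=36, Q→C 7·14=98, R→A 9·24=216, S→D 7·8=56, T→A 6·18=108, U→C 7·14=98. Service 612; fixed 206; total 818.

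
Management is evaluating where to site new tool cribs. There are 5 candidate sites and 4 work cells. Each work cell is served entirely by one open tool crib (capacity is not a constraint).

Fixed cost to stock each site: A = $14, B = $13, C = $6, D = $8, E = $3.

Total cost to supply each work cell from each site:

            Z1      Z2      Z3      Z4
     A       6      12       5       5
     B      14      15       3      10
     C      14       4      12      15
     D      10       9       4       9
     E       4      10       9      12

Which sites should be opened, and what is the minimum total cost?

Open D and E; minimum total cost 37.

For any fixed open set, each work cell goes to its cheapest open site; total = fixed + service.
{D, E}: Z1→E 4, Z2→D 9, Z3→D 4, Z4→D 9. Service 26; fixed 11; total 37.
{C, D, E}: service 21 + fixed 17 = 38
{C, E}: service 29 + fixed 9 = 38
{A, B, C, D, E}: service 16 + fixed 44 = 60
No other subset beats 37.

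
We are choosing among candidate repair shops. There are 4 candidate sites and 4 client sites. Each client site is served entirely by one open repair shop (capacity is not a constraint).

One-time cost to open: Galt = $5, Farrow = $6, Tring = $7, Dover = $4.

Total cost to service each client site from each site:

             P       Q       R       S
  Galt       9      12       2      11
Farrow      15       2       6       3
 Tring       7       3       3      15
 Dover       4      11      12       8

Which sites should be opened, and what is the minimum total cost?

Open Farrow and Dover; minimum total cost 25.

For any fixed open set, each client site goes to its cheapest open site; total = fixed + service.
{Farrow, Dover}: P→Dover 4, Q→Farrow 2, R→Farrow 6, S→Farrow 3. Service 15; fixed 10; total 25.
{Galt, Farrow, Dover}: service 11 + fixed 15 = 26
{Galt, Farrow}: service 16 + fixed 11 = 27
{Galt, Farrow, Tring, Dover}: service 11 + fixed 22 = 33
No other subset beats 25.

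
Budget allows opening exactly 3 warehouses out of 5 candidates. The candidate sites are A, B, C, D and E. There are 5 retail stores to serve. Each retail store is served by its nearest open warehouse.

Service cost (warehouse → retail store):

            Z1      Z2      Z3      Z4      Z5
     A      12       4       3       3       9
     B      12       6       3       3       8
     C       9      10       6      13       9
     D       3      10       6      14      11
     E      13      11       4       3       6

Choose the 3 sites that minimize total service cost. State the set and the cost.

With exactly 3 open, each retail store uses its cheapest among the chosen.
{A, D, E}: Z1→D 3, Z2→A 4, Z3→A 3, Z4→A 3, Z5→E 6. Service cost 19.
{A, B, D}: service cost 21
{B, D, E}: service cost 21
Among all 10 size-3 choices, {A, D, E} is lowest.

Choose A, D and E; total service cost 19.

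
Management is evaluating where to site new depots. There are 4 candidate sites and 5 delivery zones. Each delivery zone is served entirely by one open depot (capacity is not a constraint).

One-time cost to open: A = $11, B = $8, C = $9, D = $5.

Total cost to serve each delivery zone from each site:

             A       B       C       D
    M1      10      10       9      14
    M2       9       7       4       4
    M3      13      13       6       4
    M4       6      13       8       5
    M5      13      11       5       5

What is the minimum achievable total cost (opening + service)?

Minimum total cost: 37

For any fixed open set, each delivery zone goes to its cheapest open site; total = fixed + service.
{D}: M1→D 14, M2→D 4, M3→D 4, M4→D 5, M5→D 5. Service 32; fixed 5; total 37.
{B, D}: M1→B 10, M2→D 4, M3→D 4, M4→D 5, M5→D 5. Service 28; fixed 13; total 41.
{C}: service 32 + fixed 9 = 41
{A, B, C, D}: M1→C 9, M2→C 4, M3→D 4, M4→D 5, M5→C 5. Service 27; fixed 33; total 60.
No other subset beats 37.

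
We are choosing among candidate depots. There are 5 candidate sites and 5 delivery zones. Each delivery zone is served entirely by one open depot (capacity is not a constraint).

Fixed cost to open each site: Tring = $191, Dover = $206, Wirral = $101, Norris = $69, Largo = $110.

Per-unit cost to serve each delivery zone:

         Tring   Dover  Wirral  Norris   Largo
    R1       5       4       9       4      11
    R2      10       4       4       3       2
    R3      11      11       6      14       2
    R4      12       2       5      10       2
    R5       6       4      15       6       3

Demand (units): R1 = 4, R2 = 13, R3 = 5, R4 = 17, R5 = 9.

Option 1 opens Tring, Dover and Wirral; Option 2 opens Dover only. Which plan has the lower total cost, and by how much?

Option 1: {Tring, Dover, Wirral}: R1→Dover 4·4=16, R2→Dover 4·13=52, R3→Wirral 6·5=30, R4→Dover 2·17=34, R5→Dover 4·9=36. Service 168; fixed 498; total 666.
Option 2: {Dover}: R1→Dover 4·4=16, R2→Dover 4·13=52, R3→Dover 11·5=55, R4→Dover 2·17=34, R5→Dover 4·9=36. Service 193; fixed 206; total 399.
Difference: |666 − 399| = 267.

Option 2 is cheaper by 267.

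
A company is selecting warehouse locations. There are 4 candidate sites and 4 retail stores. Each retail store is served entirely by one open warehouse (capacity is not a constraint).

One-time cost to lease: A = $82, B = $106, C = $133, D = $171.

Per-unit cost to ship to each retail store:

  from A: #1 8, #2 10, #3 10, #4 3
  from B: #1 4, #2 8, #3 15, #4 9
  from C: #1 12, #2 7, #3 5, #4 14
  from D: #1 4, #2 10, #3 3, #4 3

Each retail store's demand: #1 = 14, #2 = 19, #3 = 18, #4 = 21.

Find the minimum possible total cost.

For any fixed open set, each retail store goes to its cheapest open site; total = fixed + service.
{D}: #1→D 4·14=56, #2→D 10·19=190, #3→D 3·18=54, #4→D 3·21=63. Service 363; fixed 171; total 534.
{B, D}: service 325 + fixed 277 = 602
{C, D}: #1→D 4·14=56, #2→C 7·19=133, #3→D 3·18=54, #4→D 3·21=63. Service 306; fixed 304; total 610.
{A, B, C, D}: service 306 + fixed 492 = 798
(All 15 nonempty subsets were checked; D only is lowest.)

Minimum total cost: 534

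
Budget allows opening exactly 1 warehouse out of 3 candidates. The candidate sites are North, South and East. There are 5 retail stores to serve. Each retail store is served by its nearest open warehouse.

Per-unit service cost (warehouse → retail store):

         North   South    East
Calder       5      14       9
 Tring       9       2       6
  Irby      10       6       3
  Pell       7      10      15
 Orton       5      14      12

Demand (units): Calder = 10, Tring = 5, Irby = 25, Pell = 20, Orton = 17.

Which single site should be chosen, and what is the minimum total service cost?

Choose North only; total service cost 570.

With exactly 1 open, each retail store uses its cheapest among the chosen.
{North}: Calder→North 5·10=50, Tring→North 9·5=45, Irby→North 10·25=250, Pell→North 7·20=140, Orton→North 5·17=85. Service cost 570.
{East}: service cost 699
{South}: service cost 738
Among all 3 size-1 choices, {North} is lowest.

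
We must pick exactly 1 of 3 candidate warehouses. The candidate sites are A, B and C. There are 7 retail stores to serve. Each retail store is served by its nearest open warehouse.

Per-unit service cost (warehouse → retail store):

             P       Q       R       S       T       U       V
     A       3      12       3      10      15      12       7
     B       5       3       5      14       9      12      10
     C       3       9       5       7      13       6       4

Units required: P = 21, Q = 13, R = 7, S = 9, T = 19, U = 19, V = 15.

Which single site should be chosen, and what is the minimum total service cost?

Choose C only; total service cost 699.

With exactly 1 open, each retail store uses its cheapest among the chosen.
{C}: P→C 3·21=63, Q→C 9·13=117, R→C 5·7=35, S→C 7·9=63, T→C 13·19=247, U→C 6·19=114, V→C 4·15=60. Service cost 699.
{B}: service cost 854
{A}: service cost 948
Among all 3 size-1 choices, {C} is lowest.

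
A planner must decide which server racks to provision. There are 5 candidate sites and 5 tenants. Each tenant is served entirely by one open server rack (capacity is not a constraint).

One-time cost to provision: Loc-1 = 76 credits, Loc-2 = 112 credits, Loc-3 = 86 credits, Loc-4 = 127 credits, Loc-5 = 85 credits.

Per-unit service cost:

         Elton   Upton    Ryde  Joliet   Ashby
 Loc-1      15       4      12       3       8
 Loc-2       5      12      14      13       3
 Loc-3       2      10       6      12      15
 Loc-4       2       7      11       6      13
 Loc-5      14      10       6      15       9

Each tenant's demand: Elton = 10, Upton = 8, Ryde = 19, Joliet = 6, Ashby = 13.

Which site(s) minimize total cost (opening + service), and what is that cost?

For any fixed open set, each tenant goes to its cheapest open site; total = fixed + service.
{Loc-1, Loc-3}: Elton→Loc-3 2·10=20, Upton→Loc-1 4·8=32, Ryde→Loc-3 6·19=114, Joliet→Loc-1 3·6=18, Ashby→Loc-1 8·13=104. Service 288; fixed 162; total 450.
{Loc-1, Loc-2, Loc-3}: service 223 + fixed 274 = 497
{Loc-2, Loc-3}: Elton→Loc-3 2·10=20, Upton→Loc-3 10·8=80, Ryde→Loc-3 6·19=114, Joliet→Loc-3 12·6=72, Ashby→Loc-2 3·13=39. Service 325; fixed 198; total 523.
{Loc-1, Loc-2, Loc-3, Loc-4, Loc-5}: Elton→Loc-3 2·10=20, Upton→Loc-1 4·8=32, Ryde→Loc-3 6·19=114, Joliet→Loc-1 3·6=18, Ashby→Loc-2 3·13=39. Service 223; fixed 486; total 709.
No other subset beats 450.

Open Loc-1 and Loc-3; minimum total cost 450.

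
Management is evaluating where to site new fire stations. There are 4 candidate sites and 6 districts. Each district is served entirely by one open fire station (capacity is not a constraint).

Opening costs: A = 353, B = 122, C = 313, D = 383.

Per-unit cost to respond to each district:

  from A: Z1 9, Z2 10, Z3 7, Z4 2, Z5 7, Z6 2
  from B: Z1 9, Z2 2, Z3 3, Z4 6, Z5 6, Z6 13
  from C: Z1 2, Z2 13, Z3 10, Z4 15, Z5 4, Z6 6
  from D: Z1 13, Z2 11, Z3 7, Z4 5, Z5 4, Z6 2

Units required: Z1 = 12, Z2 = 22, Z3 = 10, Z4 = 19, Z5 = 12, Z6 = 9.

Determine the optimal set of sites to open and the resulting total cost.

For any fixed open set, each district goes to its cheapest open site; total = fixed + service.
{B}: Z1→B 9·12=108, Z2→B 2·22=44, Z3→B 3·10=30, Z4→B 6·19=114, Z5→B 6·12=72, Z6→B 13·9=117. Service 485; fixed 122; total 607.
{B, C}: service 314 + fixed 435 = 749
{A, B}: service 310 + fixed 475 = 785
{A, B, C, D}: service 202 + fixed 1171 = 1373
No other subset beats 607.

Open B only; minimum total cost 607.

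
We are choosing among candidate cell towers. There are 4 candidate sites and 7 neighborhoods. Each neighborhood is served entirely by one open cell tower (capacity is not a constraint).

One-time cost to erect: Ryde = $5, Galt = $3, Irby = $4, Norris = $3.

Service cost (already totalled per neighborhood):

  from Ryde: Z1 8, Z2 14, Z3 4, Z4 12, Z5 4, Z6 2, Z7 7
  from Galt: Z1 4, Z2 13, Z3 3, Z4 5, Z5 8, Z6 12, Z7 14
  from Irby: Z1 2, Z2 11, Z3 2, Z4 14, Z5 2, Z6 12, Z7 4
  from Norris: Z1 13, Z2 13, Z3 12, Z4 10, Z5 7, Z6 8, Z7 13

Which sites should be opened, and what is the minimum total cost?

Open Ryde, Galt and Irby; minimum total cost 40.

For any fixed open set, each neighborhood goes to its cheapest open site; total = fixed + service.
{Ryde, Galt, Irby}: Z1→Irby 2, Z2→Irby 11, Z3→Irby 2, Z4→Galt 5, Z5→Irby 2, Z6→Ryde 2, Z7→Irby 4. Service 28; fixed 12; total 40.
{Ryde, Galt, Irby, Norris}: service 28 + fixed 15 = 43
{Ryde, Irby}: service 35 + fixed 9 = 44
{Galt}: service 59 + fixed 3 = 62
No other subset beats 40.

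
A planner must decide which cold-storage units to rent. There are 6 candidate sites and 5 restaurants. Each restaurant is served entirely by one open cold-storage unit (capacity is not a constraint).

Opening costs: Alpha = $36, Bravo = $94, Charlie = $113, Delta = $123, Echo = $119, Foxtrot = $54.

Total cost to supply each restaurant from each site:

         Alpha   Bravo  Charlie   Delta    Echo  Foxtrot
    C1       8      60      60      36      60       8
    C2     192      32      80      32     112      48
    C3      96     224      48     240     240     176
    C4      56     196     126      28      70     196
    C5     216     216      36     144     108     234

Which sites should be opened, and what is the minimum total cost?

Open Alpha and Charlie; minimum total cost 377.

For any fixed open set, each restaurant goes to its cheapest open site; total = fixed + service.
{Alpha, Charlie}: C1→Alpha 8, C2→Charlie 80, C3→Charlie 48, C4→Alpha 56, C5→Charlie 36. Service 228; fixed 149; total 377.
{Alpha, Charlie, Foxtrot}: service 196 + fixed 203 = 399
{Charlie, Delta}: C1→Delta 36, C2→Delta 32, C3→Charlie 48, C4→Delta 28, C5→Charlie 36. Service 180; fixed 236; total 416.
{Alpha, Bravo, Charlie, Delta, Echo, Foxtrot}: service 152 + fixed 539 = 691
No other subset beats 377.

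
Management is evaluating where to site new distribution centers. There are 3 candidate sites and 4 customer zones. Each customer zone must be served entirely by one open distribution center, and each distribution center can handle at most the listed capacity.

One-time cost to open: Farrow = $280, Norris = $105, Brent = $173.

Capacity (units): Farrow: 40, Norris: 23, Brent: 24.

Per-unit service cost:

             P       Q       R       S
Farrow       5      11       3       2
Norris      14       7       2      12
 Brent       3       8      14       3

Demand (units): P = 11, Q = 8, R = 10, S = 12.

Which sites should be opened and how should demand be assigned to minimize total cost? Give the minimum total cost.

Minimum total cost: 423

Open {Norris, Brent}: P→Brent 3·11=33, Q→Norris 7·8=56, R→Norris 2·10=20, S→Brent 3·12=36.
Loads: Norris carries 18/23, Brent carries 23/24. Service 145; fixed 278; total 423.
Next best feasible plan costs 539.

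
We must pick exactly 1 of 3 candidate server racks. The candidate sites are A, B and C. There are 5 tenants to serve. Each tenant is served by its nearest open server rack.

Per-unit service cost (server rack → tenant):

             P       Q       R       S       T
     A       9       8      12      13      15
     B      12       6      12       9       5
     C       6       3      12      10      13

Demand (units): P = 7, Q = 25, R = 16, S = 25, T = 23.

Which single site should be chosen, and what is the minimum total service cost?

With exactly 1 open, each tenant uses its cheapest among the chosen.
{B}: P→B 12·7=84, Q→B 6·25=150, R→B 12·16=192, S→B 9·25=225, T→B 5·23=115. Service cost 766.
{C}: service cost 858
{A}: service cost 1125
Among all 3 size-1 choices, {B} is lowest.

Choose B only; total service cost 766.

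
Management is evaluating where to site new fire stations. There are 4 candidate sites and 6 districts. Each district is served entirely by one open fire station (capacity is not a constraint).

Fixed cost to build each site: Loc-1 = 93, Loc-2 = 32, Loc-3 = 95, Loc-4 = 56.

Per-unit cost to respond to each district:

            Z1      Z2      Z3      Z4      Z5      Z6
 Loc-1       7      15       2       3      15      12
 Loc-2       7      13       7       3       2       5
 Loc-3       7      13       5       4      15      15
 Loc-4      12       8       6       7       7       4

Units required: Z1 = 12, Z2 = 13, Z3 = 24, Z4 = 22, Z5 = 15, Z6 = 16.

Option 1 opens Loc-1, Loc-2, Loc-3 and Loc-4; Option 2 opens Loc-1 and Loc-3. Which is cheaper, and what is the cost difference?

Option 1 is cheaper by 300.

Option 1: {Loc-1, Loc-2, Loc-3, Loc-4}: Z1→Loc-1 7·12=84, Z2→Loc-4 8·13=104, Z3→Loc-1 2·24=48, Z4→Loc-1 3·22=66, Z5→Loc-2 2·15=30, Z6→Loc-4 4·16=64. Service 396; fixed 276; total 672.
Option 2: {Loc-1, Loc-3}: Z1→Loc-1 7·12=84, Z2→Loc-3 13·13=169, Z3→Loc-1 2·24=48, Z4→Loc-1 3·22=66, Z5→Loc-1 15·15=225, Z6→Loc-1 12·16=192. Service 784; fixed 188; total 972.
Difference: |672 − 972| = 300.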